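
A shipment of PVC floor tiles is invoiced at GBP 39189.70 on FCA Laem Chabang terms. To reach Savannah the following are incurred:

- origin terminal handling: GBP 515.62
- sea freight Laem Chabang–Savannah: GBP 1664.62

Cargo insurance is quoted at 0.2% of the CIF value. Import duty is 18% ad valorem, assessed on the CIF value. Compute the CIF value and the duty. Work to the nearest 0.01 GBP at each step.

CIF value: GBP 41452.85; import duty: GBP 7461.51

Let C be the CIF value. C = FCA price + pre-shipment costs + freight + 0.2% × C
C − 0.2% × C = 39189.70 + 515.62 + 1664.62
0.998 × C = 41369.94
C = 41369.94 / 0.998 = 41452.85
Insurance premium = 0.2% × 41452.85 = 82.91
Import duty = 41452.85 × 18% = 7461.51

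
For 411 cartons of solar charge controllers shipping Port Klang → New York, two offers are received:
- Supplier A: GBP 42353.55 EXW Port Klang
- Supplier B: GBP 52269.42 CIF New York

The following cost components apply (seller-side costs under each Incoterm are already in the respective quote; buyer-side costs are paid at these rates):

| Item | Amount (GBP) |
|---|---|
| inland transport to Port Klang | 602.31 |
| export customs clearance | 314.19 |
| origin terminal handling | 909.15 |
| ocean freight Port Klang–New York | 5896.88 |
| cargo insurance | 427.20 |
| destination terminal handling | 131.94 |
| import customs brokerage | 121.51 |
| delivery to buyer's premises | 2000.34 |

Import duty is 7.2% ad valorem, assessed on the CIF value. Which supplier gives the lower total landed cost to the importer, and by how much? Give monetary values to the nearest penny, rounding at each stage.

Supplier A is cheaper by GBP 1893.30

Supplier A (EXW):
CIF value = EXW price + inland to port + export clearance + origin terminal + freight + insurance = 42353.55 + 602.31 + 314.19 + 909.15 + 5896.88 + 427.20 = 50503.28
Import duty = 50503.28 × 7.2% = 3636.24
Buyer bears (A): 602.31 + 314.19 + 909.15 + 5896.88 + 427.20 + 131.94 + 121.51 + 2000.34 = 10403.52
Landed cost (A) = invoice 42353.55 + 10403.52 + duty 3636.24 = 56393.31
Supplier B (CIF):
The CIF price already equals the CIF value: 52269.42
Import duty = 52269.42 × 7.2% = 3763.40
Buyer bears (B): 131.94 + 121.51 + 2000.34 = 2253.79
Landed cost (B) = invoice 52269.42 + 2253.79 + duty 3763.40 = 58286.61
Difference = |56393.31 − 58286.61| = 1893.30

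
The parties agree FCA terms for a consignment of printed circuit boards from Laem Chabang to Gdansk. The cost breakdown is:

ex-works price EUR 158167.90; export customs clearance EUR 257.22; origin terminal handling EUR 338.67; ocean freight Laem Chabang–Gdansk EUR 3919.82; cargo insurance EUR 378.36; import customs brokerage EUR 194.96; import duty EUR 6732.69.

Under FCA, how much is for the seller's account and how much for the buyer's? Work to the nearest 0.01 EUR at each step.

FCA: the seller delivers export-cleared goods to the carrier; the buyer bears costs from that point.
Seller's account: goods 158167.90 + export clearance 257.22 = 158425.12
Buyer's account: origin terminal 338.67 + freight 3919.82 + insurance 378.36 + brokerage 194.96 + duty 6732.69 = 11564.50

Seller: EUR 158425.12; buyer: EUR 11564.50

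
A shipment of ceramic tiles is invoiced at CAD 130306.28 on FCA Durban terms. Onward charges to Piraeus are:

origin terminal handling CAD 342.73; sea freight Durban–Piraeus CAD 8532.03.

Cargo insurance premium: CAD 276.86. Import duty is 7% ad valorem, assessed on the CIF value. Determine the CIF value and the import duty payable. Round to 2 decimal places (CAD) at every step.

CIF value: CAD 139457.90; import duty: CAD 9762.05

CIF = FCA price + pre-shipment costs + freight + insurance
CIF = 130306.28 + 342.73 + 8532.03 + 276.86 = 139457.90
Import duty = 139457.90 × 7% = 9762.05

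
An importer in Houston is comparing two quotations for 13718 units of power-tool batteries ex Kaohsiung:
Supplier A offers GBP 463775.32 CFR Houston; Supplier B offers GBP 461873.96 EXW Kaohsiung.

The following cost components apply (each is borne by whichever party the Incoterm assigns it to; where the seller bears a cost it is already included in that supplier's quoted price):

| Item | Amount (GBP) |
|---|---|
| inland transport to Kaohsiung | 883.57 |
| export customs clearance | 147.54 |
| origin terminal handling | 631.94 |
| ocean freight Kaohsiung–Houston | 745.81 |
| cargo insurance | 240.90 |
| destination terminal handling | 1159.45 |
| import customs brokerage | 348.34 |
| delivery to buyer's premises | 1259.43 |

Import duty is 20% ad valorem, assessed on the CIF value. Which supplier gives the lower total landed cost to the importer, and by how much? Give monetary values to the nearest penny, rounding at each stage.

Supplier A (CFR):
CIF value = CFR price + insurance = 463775.32 + 240.90 = 464016.22
Import duty = 464016.22 × 20% = 92803.24
Buyer bears (A): 240.90 + 1159.45 + 348.34 + 1259.43 = 3008.12
Landed cost (A) = invoice 463775.32 + 3008.12 + duty 92803.24 = 559586.68
Supplier B (EXW):
CIF value = EXW price + inland to port + export clearance + origin terminal + freight + insurance = 461873.96 + 883.57 + 147.54 + 631.94 + 745.81 + 240.90 = 464523.72
Import duty = 464523.72 × 20% = 92904.74
Buyer bears (B): 883.57 + 147.54 + 631.94 + 745.81 + 240.90 + 1159.45 + 348.34 + 1259.43 = 5416.98
Landed cost (B) = invoice 461873.96 + 5416.98 + duty 92904.74 = 560195.68
Difference = |559586.68 − 560195.68| = 609.00

Supplier A is cheaper by GBP 609.00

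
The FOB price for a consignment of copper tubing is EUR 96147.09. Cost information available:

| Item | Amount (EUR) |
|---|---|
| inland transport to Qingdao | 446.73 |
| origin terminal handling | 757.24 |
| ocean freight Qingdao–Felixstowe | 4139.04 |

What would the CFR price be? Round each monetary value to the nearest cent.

Not relevant to the conversion: origin terminal, inland to port — on the seller under both FOB and CFR; already in the FOB price and stays in the CFR price.
From FOB to CFR, the seller additionally bears: freight.
CFR price = 96147.09 + 4139.04 = 100286.13

CFR price: EUR 100286.13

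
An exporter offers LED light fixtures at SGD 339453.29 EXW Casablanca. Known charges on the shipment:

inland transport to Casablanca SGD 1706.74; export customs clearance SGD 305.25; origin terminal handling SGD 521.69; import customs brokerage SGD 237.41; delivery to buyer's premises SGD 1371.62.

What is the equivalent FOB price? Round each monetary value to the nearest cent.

FOB price: SGD 341986.97

Not relevant to the conversion: brokerage, delivery — on the buyer under both terms; not part of either seller's price.
From EXW to FOB, the seller additionally bears: inland to port, export clearance, origin terminal.
FOB price = 339453.29 + 1706.74 + 305.25 + 521.69 = 341986.97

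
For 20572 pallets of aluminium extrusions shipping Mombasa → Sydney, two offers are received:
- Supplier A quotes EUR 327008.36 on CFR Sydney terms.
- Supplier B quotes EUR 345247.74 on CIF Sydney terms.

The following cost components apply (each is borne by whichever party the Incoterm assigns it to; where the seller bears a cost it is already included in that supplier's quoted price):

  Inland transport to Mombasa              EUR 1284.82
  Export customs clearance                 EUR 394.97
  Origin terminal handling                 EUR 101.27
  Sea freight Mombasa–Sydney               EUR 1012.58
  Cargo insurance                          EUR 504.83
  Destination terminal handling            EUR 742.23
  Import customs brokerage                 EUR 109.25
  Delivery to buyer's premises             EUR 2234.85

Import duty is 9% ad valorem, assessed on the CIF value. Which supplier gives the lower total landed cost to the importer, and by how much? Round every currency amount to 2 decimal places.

Supplier A (CFR):
CIF value = CFR price + insurance = 327008.36 + 504.83 = 327513.19
Import duty = 327513.19 × 9% = 29476.19
Buyer bears (A): 504.83 + 742.23 + 109.25 + 2234.85 = 3591.16
Landed cost (A) = invoice 327008.36 + 3591.16 + duty 29476.19 = 360075.71
Supplier B (CIF):
The CIF price already equals the CIF value: 345247.74
Import duty = 345247.74 × 9% = 31072.30
Buyer bears (B): 742.23 + 109.25 + 2234.85 = 3086.33
Landed cost (B) = invoice 345247.74 + 3086.33 + duty 31072.30 = 379406.37
Difference = |360075.71 − 379406.37| = 19330.66

Supplier A is cheaper by EUR 19330.66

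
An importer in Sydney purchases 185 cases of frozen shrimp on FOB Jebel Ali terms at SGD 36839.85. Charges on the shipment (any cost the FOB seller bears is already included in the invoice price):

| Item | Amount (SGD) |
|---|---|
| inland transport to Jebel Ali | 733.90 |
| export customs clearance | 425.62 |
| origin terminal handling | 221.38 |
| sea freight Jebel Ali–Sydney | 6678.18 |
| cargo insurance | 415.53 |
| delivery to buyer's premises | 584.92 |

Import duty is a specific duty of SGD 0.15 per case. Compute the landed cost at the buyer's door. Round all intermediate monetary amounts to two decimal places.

Total landed cost: SGD 44546.23

FOB: the seller bears costs until goods are on board at the origin port; the buyer bears freight, insurance and all costs thereafter.
Already in the invoice (seller's account under FOB): inland to port, export clearance, origin terminal — exclude.
CIF value = FOB price + freight + insurance = 36839.85 + 6678.18 + 415.53 = 43933.56
Import duty = 185 × 0.15 = 27.75
Buyer bears: freight 6678.18 + insurance 415.53 + delivery 584.92 + duty 27.75 = 7706.38
Landed cost = invoice 36839.85 + 7706.38 = 44546.23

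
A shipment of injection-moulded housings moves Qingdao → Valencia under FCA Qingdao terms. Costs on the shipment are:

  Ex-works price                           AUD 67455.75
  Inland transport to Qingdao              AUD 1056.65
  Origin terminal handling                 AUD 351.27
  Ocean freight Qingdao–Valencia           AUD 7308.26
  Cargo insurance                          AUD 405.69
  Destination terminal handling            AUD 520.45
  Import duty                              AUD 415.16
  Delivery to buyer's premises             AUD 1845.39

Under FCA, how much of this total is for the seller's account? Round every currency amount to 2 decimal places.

Seller's account: AUD 68512.40

FCA: the seller delivers export-cleared goods to the carrier; the buyer bears costs from that point.
Seller's account: goods 67455.75 + inland to port 1056.65 = 68512.40
Buyer's account: origin terminal 351.27 + freight 7308.26 + insurance 405.69 + destination terminal 520.45 + duty 415.16 + delivery 1845.39 = 10846.22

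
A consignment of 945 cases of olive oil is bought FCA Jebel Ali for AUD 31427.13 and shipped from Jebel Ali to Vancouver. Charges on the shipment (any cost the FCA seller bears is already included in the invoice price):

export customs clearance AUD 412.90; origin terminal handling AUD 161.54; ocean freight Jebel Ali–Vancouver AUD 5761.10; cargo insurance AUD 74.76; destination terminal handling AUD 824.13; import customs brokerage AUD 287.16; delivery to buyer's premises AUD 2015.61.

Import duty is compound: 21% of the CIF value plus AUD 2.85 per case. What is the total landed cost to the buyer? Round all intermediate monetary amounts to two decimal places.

FCA: the seller delivers export-cleared goods to the carrier; the buyer bears costs from that point.
Already in the invoice (seller's account under FCA): export clearance — exclude.
CIF value = FCA price + origin terminal + freight + insurance = 31427.13 + 161.54 + 5761.10 + 74.76 = 37424.53
Ad valorem component: 37424.53 × 21% = 7859.15
Specific component: 945 × 2.85 = 2693.25
Import duty = 7859.15 + 2693.25 = 10552.40
Buyer bears: origin terminal 161.54 + freight 5761.10 + insurance 74.76 + destination terminal 824.13 + brokerage 287.16 + delivery 2015.61 + duty 10552.40 = 19676.70
Landed cost = invoice 31427.13 + 19676.70 = 51103.83

Total landed cost: AUD 51103.83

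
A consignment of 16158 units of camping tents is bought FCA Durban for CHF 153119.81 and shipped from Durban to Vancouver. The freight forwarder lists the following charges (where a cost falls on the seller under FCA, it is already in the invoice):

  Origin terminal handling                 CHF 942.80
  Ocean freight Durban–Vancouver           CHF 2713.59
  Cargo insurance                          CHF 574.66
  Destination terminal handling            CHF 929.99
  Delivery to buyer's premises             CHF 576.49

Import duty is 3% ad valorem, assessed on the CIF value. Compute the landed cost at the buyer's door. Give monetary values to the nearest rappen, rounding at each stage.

FCA: the seller delivers export-cleared goods to the carrier; the buyer bears costs from that point.
CIF value = FCA price + origin terminal + freight + insurance = 153119.81 + 942.80 + 2713.59 + 574.66 = 157350.86
Import duty = 157350.86 × 3% = 4720.53
Buyer bears: origin terminal 942.80 + freight 2713.59 + insurance 574.66 + destination terminal 929.99 + delivery 576.49 + duty 4720.53 = 10458.06
Landed cost = invoice 153119.81 + 10458.06 = 163577.87

Total landed cost: CHF 163577.87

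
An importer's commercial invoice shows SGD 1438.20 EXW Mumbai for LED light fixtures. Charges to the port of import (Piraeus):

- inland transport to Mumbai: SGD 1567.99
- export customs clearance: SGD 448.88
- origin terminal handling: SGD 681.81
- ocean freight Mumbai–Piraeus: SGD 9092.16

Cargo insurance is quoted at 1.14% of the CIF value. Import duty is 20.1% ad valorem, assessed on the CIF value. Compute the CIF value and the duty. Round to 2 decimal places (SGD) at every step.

Let C be the CIF value. C = EXW price + pre-shipment costs + freight + 1.14% × C
C − 1.14% × C = 1438.20 + 1567.99 + 448.88 + 681.81 + 9092.16
0.9886 × C = 13229.04
C = 13229.04 / 0.9886 = 13381.59
Insurance premium = 1.14% × 13381.59 = 152.55
Import duty = 13381.59 × 20.1% = 2689.70

CIF value: SGD 13381.59; import duty: SGD 2689.70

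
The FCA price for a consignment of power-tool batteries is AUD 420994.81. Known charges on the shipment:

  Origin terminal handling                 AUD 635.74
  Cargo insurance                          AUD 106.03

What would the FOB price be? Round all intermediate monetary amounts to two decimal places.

Not relevant to the conversion: insurance — on the buyer under both terms; not part of either seller's price.
From FCA to FOB, the seller additionally bears: origin terminal.
FOB price = 420994.81 + 635.74 = 421630.55

FOB price: AUD 421630.55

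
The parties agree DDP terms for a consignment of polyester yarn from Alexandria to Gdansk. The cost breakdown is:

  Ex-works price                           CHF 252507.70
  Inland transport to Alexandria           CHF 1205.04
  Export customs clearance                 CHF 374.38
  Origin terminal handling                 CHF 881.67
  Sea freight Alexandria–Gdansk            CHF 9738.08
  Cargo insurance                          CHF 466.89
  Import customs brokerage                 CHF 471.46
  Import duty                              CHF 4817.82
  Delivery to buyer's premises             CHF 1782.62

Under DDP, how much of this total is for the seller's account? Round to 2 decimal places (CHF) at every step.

DDP: the seller bears all costs including import duty.
Seller's account: goods 252507.70 + inland to port 1205.04 + export clearance 374.38 + origin terminal 881.67 + freight 9738.08 + insurance 466.89 + brokerage 471.46 + duty 4817.82 + delivery 1782.62 = 272245.66
Buyer's account: 0.00

Seller's account: CHF 272245.66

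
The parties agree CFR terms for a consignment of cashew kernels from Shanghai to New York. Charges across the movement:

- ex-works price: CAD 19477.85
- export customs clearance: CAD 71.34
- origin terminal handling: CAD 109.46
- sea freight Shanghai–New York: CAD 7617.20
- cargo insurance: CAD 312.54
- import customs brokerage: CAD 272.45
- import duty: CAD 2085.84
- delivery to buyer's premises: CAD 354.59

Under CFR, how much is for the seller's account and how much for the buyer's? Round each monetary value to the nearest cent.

CFR: the seller pays costs through ocean freight to the destination port, but not insurance.
Seller's account: goods 19477.85 + export clearance 71.34 + origin terminal 109.46 + freight 7617.20 = 27275.85
Buyer's account: insurance 312.54 + brokerage 272.45 + duty 2085.84 + delivery 354.59 = 3025.42

Seller: CAD 27275.85; buyer: CAD 3025.42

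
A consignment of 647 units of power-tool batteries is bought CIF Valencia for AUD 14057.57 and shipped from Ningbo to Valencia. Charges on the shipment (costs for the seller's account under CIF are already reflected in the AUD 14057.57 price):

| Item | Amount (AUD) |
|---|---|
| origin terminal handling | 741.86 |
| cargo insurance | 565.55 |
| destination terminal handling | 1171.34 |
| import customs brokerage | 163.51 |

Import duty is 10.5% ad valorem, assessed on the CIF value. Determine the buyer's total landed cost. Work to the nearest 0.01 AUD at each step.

Total landed cost: AUD 16868.46

CIF: the seller pays costs through ocean freight and marine insurance to the destination port.
Already in the invoice (seller's account under CIF): origin terminal, insurance — exclude.
The CIF price already equals the CIF value: 14057.57
Import duty = 14057.57 × 10.5% = 1476.04
Buyer bears: destination terminal 1171.34 + brokerage 163.51 + duty 1476.04 = 2810.89
Landed cost = invoice 14057.57 + 2810.89 = 16868.46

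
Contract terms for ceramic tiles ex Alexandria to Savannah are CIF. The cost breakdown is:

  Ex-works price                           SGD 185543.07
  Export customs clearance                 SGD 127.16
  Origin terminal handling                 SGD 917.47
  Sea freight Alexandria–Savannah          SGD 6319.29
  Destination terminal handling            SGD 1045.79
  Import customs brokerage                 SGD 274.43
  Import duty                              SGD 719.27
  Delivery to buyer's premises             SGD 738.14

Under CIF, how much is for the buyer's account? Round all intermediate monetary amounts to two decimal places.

Buyer's account: SGD 2777.63

CIF: the seller pays costs through ocean freight and marine insurance to the destination port.
Seller's account: goods 185543.07 + export clearance 127.16 + origin terminal 917.47 + freight 6319.29 = 192906.99
Buyer's account: destination terminal 1045.79 + brokerage 274.43 + duty 719.27 + delivery 738.14 = 2777.63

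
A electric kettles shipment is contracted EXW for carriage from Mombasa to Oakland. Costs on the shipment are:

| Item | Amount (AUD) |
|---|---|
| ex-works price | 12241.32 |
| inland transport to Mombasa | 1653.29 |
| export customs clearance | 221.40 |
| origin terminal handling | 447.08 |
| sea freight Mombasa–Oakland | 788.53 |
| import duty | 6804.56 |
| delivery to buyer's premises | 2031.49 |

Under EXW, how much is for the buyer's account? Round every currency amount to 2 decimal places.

Buyer's account: AUD 11946.35

EXW: the seller makes goods available at their premises; the buyer bears all onward costs.
Seller's account: goods 12241.32 = 12241.32
Buyer's account: inland to port 1653.29 + export clearance 221.40 + origin terminal 447.08 + freight 788.53 + duty 6804.56 + delivery 2031.49 = 11946.35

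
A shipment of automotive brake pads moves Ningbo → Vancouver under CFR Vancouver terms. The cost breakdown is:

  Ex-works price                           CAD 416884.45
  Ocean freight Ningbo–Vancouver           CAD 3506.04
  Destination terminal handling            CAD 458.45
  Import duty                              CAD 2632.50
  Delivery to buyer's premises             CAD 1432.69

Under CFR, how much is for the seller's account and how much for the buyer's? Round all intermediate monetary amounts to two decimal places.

Seller: CAD 420390.49; buyer: CAD 4523.64

CFR: the seller pays costs through ocean freight to the destination port, but not insurance.
Seller's account: goods 416884.45 + freight 3506.04 = 420390.49
Buyer's account: destination terminal 458.45 + duty 2632.50 + delivery 1432.69 = 4523.64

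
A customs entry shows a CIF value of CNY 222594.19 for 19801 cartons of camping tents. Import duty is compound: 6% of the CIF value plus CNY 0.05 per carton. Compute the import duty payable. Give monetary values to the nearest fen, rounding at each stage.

Ad valorem component: 222594.19 × 6% = 13355.65
Specific component: 19801 × 0.05 = 990.05
Import duty = 13355.65 + 990.05 = 14345.70

Import duty: CNY 14345.70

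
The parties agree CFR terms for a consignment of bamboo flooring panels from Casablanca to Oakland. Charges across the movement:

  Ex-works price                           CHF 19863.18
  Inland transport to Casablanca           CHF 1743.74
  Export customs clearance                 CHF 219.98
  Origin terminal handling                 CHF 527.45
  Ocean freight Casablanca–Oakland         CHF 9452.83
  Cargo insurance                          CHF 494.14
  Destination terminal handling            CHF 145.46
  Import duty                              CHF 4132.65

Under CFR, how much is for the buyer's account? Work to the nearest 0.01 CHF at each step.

Buyer's account: CHF 4772.25

CFR: the seller pays costs through ocean freight to the destination port, but not insurance.
Seller's account: goods 19863.18 + inland to port 1743.74 + export clearance 219.98 + origin terminal 527.45 + freight 9452.83 = 31807.18
Buyer's account: insurance 494.14 + destination terminal 145.46 + duty 4132.65 = 4772.25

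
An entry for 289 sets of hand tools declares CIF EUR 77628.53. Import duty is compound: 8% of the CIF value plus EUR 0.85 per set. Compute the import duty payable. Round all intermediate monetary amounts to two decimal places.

Import duty: EUR 6455.93

Ad valorem component: 77628.53 × 8% = 6210.28
Specific component: 289 × 0.85 = 245.65
Import duty = 6210.28 + 245.65 = 6455.93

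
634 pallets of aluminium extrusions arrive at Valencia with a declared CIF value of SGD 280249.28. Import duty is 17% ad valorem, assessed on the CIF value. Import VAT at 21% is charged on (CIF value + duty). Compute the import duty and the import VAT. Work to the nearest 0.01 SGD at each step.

Import duty: SGD 47642.38; import VAT: SGD 68857.25

Import duty = 280249.28 × 17% = 47642.38
VAT base = CIF + duty = 280249.28 + 47642.38 = 327891.66
Import VAT = 327891.66 × 21% = 68857.25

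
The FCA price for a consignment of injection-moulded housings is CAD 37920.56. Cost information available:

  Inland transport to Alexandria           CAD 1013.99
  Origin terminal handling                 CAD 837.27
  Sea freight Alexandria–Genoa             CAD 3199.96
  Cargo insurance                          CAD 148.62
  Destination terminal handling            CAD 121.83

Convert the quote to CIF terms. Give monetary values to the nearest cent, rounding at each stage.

Not relevant to the conversion: inland to port — on the seller under both FCA and CIF; already in the FCA price and stays in the CIF price. destination terminal — on the buyer under both terms; not part of either seller's price.
From FCA to CIF, the seller additionally bears: origin terminal, freight, insurance.
CIF price = 37920.56 + 837.27 + 3199.96 + 148.62 = 42106.41

CIF price: CAD 42106.41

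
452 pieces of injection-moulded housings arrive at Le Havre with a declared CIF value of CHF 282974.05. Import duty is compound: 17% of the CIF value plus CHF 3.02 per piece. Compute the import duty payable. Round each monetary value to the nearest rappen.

Import duty: CHF 49470.63

Ad valorem component: 282974.05 × 17% = 48105.59
Specific component: 452 × 3.02 = 1365.04
Import duty = 48105.59 + 1365.04 = 49470.63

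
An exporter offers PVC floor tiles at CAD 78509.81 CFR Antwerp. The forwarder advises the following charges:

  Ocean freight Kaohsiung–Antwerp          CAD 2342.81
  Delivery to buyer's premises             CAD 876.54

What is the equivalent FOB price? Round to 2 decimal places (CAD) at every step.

Not relevant to the conversion: delivery — on the buyer under both terms; not part of either seller's price.
From CFR to FOB, the seller no longer bears: freight.
FOB price = 78509.81 − 2342.81 = 76167.00

FOB price: CAD 76167.00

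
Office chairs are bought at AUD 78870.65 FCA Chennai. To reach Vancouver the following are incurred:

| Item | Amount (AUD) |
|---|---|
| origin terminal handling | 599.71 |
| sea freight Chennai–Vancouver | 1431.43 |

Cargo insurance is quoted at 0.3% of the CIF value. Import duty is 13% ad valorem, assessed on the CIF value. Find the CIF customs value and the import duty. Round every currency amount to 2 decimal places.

Let C be the CIF value. C = FCA price + pre-shipment costs + freight + 0.3% × C
C − 0.3% × C = 78870.65 + 599.71 + 1431.43
0.997 × C = 80901.79
C = 80901.79 / 0.997 = 81145.23
Insurance premium = 0.3% × 81145.23 = 243.44
Import duty = 81145.23 × 13% = 10548.88

CIF value: AUD 81145.23; import duty: AUD 10548.88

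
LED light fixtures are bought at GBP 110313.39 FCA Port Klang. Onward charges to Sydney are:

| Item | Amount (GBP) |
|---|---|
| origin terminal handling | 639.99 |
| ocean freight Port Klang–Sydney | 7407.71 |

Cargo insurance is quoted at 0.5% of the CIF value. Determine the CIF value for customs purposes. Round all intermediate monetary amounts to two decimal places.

CIF value: GBP 118955.87

Let C be the CIF value. C = FCA price + pre-shipment costs + freight + 0.5% × C
C − 0.5% × C = 110313.39 + 639.99 + 7407.71
0.995 × C = 118361.09
C = 118361.09 / 0.995 = 118955.87
Insurance premium = 0.5% × 118955.87 = 594.78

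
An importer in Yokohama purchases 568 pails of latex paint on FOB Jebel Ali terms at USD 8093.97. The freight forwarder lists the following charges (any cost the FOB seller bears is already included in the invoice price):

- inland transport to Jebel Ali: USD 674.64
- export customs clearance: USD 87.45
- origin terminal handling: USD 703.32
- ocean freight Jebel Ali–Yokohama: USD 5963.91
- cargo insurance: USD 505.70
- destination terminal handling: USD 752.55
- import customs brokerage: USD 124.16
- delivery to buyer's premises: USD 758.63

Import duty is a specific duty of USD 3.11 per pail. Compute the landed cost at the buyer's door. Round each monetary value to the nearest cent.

Total landed cost: USD 17965.40

FOB: the seller bears costs until goods are on board at the origin port; the buyer bears freight, insurance and all costs thereafter.
Already in the invoice (seller's account under FOB): inland to port, export clearance, origin terminal — exclude.
CIF value = FOB price + freight + insurance = 8093.97 + 5963.91 + 505.70 = 14563.58
Import duty = 568 × 3.11 = 1766.48
Buyer bears: freight 5963.91 + insurance 505.70 + destination terminal 752.55 + brokerage 124.16 + delivery 758.63 + duty 1766.48 = 9871.43
Landed cost = invoice 8093.97 + 9871.43 = 17965.40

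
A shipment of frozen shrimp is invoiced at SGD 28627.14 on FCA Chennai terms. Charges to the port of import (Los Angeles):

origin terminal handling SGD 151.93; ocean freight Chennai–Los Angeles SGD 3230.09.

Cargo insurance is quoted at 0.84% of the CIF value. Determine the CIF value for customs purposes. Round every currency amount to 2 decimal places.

Let C be the CIF value. C = FCA price + pre-shipment costs + freight + 0.84% × C
C − 0.84% × C = 28627.14 + 151.93 + 3230.09
0.9916 × C = 32009.16
C = 32009.16 / 0.9916 = 32280.31
Insurance premium = 0.84% × 32280.31 = 271.15

CIF value: SGD 32280.31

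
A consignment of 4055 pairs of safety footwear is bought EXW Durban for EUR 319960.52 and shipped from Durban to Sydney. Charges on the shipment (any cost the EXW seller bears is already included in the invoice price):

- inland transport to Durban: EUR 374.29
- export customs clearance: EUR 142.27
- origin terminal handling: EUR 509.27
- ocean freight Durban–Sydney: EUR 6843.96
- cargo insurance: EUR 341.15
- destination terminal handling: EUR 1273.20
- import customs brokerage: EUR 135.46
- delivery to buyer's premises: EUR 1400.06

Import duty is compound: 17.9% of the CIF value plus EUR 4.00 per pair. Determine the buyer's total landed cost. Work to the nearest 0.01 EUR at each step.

EXW: the seller makes goods available at their premises; the buyer bears all onward costs.
CIF value = EXW price + inland to port + export clearance + origin terminal + freight + insurance = 319960.52 + 374.29 + 142.27 + 509.27 + 6843.96 + 341.15 = 328171.46
Ad valorem component: 328171.46 × 17.9% = 58742.69
Specific component: 4055 × 4.00 = 16220.00
Import duty = 58742.69 + 16220.00 = 74962.69
Buyer bears: inland to port 374.29 + export clearance 142.27 + origin terminal 509.27 + freight 6843.96 + insurance 341.15 + destination terminal 1273.20 + brokerage 135.46 + delivery 1400.06 + duty 74962.69 = 85982.35
Landed cost = invoice 319960.52 + 85982.35 = 405942.87

Total landed cost: EUR 405942.87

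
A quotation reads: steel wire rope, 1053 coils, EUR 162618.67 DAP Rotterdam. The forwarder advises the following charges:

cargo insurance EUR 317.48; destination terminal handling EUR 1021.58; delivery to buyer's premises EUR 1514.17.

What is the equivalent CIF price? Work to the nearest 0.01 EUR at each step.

CIF price: EUR 160082.92

Not relevant to the conversion: insurance — on the seller under both DAP and CIF; already in the DAP price and stays in the CIF price.
From DAP to CIF, the seller no longer bears: destination terminal, delivery.
CIF price = 162618.67 − 1021.58 − 1514.17 = 160082.92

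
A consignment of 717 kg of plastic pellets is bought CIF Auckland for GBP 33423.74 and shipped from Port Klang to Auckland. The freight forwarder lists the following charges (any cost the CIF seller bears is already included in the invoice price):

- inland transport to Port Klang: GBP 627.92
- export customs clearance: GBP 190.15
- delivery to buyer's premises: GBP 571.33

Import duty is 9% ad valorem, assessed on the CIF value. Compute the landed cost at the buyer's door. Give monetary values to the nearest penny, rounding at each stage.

Total landed cost: GBP 37003.21

CIF: the seller pays costs through ocean freight and marine insurance to the destination port.
Already in the invoice (seller's account under CIF): inland to port, export clearance — exclude.
The CIF price already equals the CIF value: 33423.74
Import duty = 33423.74 × 9% = 3008.14
Buyer bears: delivery 571.33 + duty 3008.14 = 3579.47
Landed cost = invoice 33423.74 + 3579.47 = 37003.21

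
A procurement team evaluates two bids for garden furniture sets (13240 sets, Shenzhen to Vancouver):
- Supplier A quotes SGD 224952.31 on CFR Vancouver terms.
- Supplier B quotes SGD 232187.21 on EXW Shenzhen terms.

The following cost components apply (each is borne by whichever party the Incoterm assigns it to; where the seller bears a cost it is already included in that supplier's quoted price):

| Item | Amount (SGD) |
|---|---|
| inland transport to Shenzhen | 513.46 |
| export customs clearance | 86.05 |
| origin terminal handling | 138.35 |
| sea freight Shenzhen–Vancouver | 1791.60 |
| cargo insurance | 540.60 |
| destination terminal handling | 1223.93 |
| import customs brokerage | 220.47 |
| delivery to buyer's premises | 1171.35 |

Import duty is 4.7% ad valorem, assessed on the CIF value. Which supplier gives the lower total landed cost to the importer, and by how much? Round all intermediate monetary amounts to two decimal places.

Supplier A (CFR):
CIF value = CFR price + insurance = 224952.31 + 540.60 = 225492.91
Import duty = 225492.91 × 4.7% = 10598.17
Buyer bears (A): 540.60 + 1223.93 + 220.47 + 1171.35 = 3156.35
Landed cost (A) = invoice 224952.31 + 3156.35 + duty 10598.17 = 238706.83
Supplier B (EXW):
CIF value = EXW price + inland to port + export clearance + origin terminal + freight + insurance = 232187.21 + 513.46 + 86.05 + 138.35 + 1791.60 + 540.60 = 235257.27
Import duty = 235257.27 × 4.7% = 11057.09
Buyer bears (B): 513.46 + 86.05 + 138.35 + 1791.60 + 540.60 + 1223.93 + 220.47 + 1171.35 = 5685.81
Landed cost (B) = invoice 232187.21 + 5685.81 + duty 11057.09 = 248930.11
Difference = |238706.83 − 248930.11| = 10223.28

Supplier A is cheaper by SGD 10223.28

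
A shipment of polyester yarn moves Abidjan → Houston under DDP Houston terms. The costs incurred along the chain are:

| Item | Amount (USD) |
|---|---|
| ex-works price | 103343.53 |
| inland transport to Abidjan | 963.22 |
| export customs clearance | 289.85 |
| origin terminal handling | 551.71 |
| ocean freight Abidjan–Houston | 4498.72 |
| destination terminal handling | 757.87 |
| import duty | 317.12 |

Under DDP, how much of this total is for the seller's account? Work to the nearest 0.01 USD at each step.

Seller's account: USD 110722.02

DDP: the seller bears all costs including import duty.
Seller's account: goods 103343.53 + inland to port 963.22 + export clearance 289.85 + origin terminal 551.71 + freight 4498.72 + destination terminal 757.87 + duty 317.12 = 110722.02
Buyer's account: 0.00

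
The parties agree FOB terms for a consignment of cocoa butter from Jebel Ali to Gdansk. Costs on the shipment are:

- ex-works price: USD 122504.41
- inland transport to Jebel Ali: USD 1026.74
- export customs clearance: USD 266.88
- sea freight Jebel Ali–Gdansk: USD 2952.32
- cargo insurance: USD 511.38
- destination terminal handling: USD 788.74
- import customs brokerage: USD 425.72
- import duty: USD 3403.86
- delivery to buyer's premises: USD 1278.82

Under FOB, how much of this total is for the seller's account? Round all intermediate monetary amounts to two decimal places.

FOB: the seller bears costs until goods are on board at the origin port; the buyer bears freight, insurance and all costs thereafter.
Seller's account: goods 122504.41 + inland to port 1026.74 + export clearance 266.88 = 123798.03
Buyer's account: freight 2952.32 + insurance 511.38 + destination terminal 788.74 + brokerage 425.72 + duty 3403.86 + delivery 1278.82 = 9360.84

Seller's account: USD 123798.03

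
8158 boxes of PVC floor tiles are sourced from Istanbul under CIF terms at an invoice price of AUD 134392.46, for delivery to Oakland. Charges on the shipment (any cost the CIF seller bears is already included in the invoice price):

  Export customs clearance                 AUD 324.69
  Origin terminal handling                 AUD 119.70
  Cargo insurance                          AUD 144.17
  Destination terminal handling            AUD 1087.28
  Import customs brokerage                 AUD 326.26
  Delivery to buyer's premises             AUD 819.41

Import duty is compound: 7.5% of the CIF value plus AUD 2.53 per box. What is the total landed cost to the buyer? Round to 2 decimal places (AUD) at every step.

Total landed cost: AUD 167344.58

CIF: the seller pays costs through ocean freight and marine insurance to the destination port.
Already in the invoice (seller's account under CIF): export clearance, origin terminal, insurance — exclude.
The CIF price already equals the CIF value: 134392.46
Ad valorem component: 134392.46 × 7.5% = 10079.43
Specific component: 8158 × 2.53 = 20639.74
Import duty = 10079.43 + 20639.74 = 30719.17
Buyer bears: destination terminal 1087.28 + brokerage 326.26 + delivery 819.41 + duty 30719.17 = 32952.12
Landed cost = invoice 134392.46 + 32952.12 = 167344.58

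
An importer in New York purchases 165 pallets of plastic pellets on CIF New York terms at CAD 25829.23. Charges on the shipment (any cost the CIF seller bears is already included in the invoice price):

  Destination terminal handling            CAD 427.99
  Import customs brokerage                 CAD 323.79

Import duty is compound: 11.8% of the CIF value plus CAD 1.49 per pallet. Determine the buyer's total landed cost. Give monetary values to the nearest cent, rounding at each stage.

CIF: the seller pays costs through ocean freight and marine insurance to the destination port.
The CIF price already equals the CIF value: 25829.23
Ad valorem component: 25829.23 × 11.8% = 3047.85
Specific component: 165 × 1.49 = 245.85
Import duty = 3047.85 + 245.85 = 3293.70
Buyer bears: destination terminal 427.99 + brokerage 323.79 + duty 3293.70 = 4045.48
Landed cost = invoice 25829.23 + 4045.48 = 29874.71

Total landed cost: CAD 29874.71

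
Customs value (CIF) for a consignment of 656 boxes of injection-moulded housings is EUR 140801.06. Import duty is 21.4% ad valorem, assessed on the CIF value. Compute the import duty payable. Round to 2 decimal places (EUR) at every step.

Import duty = 140801.06 × 21.4% = 30131.43

Import duty: EUR 30131.43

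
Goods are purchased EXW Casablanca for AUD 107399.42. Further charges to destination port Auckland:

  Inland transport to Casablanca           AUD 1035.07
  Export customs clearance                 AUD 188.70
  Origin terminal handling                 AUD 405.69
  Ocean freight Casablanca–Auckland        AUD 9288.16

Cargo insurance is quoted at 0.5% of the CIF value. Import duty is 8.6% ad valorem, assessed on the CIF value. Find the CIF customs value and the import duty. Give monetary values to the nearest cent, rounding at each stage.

Let C be the CIF value. C = EXW price + pre-shipment costs + freight + 0.5% × C
C − 0.5% × C = 107399.42 + 1035.07 + 188.70 + 405.69 + 9288.16
0.995 × C = 118317.04
C = 118317.04 / 0.995 = 118911.60
Insurance premium = 0.5% × 118911.60 = 594.56
Import duty = 118911.60 × 8.6% = 10226.40

CIF value: AUD 118911.60; import duty: AUD 10226.40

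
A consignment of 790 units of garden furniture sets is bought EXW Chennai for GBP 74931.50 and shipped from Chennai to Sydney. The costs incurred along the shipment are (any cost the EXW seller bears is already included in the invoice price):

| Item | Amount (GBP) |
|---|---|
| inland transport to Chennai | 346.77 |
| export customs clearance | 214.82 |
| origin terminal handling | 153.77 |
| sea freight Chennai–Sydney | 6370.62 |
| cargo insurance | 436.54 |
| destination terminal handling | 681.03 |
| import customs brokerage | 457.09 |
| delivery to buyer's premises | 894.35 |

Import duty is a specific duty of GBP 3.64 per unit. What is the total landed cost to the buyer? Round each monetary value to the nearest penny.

EXW: the seller makes goods available at their premises; the buyer bears all onward costs.
CIF value = EXW price + inland to port + export clearance + origin terminal + freight + insurance = 74931.50 + 346.77 + 214.82 + 153.77 + 6370.62 + 436.54 = 82454.02
Import duty = 790 × 3.64 = 2875.60
Buyer bears: inland to port 346.77 + export clearance 214.82 + origin terminal 153.77 + freight 6370.62 + insurance 436.54 + destination terminal 681.03 + brokerage 457.09 + delivery 894.35 + duty 2875.60 = 12430.59
Landed cost = invoice 74931.50 + 12430.59 = 87362.09

Total landed cost: GBP 87362.09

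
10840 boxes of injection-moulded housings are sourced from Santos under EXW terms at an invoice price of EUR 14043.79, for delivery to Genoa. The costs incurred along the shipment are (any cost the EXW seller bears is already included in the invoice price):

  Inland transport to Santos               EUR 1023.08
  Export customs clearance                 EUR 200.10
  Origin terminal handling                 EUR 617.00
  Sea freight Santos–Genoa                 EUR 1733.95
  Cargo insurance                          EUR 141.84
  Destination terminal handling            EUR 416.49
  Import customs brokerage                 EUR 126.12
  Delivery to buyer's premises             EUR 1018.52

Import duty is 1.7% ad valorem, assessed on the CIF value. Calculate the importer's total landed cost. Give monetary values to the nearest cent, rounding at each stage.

EXW: the seller makes goods available at their premises; the buyer bears all onward costs.
CIF value = EXW price + inland to port + export clearance + origin terminal + freight + insurance = 14043.79 + 1023.08 + 200.10 + 617.00 + 1733.95 + 141.84 = 17759.76
Import duty = 17759.76 × 1.7% = 301.92
Buyer bears: inland to port 1023.08 + export clearance 200.10 + origin terminal 617.00 + freight 1733.95 + insurance 141.84 + destination terminal 416.49 + brokerage 126.12 + delivery 1018.52 + duty 301.92 = 5579.02
Landed cost = invoice 14043.79 + 5579.02 = 19622.81

Total landed cost: EUR 19622.81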